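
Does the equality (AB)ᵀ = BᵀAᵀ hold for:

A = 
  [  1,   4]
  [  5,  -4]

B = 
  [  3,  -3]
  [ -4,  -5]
Yes

(AB)ᵀ = 
  [-13,  31]
  [-23,   5]

BᵀAᵀ = 
  [-13,  31]
  [-23,   5]

Both sides are equal — this is the standard identity (AB)ᵀ = BᵀAᵀ, which holds for all A, B.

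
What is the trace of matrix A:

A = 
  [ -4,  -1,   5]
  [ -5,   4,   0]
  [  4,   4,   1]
1

tr(A) = -4 + 4 + 1 = 1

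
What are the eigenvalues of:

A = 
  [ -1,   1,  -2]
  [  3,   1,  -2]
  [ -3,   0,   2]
λ = 4, -1 + √3, -1 - √3  (≈ 4, 0.7321, -2.732)

Characteristic polynomial: det(λI - A) = λ³ - 2λ² - 10λ + 8
Testing integer divisors of the constant term: p(4) = 0, so (λ - 4) is a factor:
p(λ) = (λ - 4)(λ² + 2λ - 2)
λ² + 2λ - 2 = 0  ⇒  λ = (-2 ± √((2)² - 4·(-2)))/2 = (-2 ± √(12))/2
  = -1 + √3,  -1 - √3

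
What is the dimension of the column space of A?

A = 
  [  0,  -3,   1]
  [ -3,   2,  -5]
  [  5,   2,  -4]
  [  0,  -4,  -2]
Row reduce:
Swap R1 ↔ R2
R3 → R3 + (5/3)·R1
R3 → R3 + (16/9)·R2
R4 → R4 - (4/3)·R2
R4 → R4 - (6/19)·R3
REF = 
  [   -3,     2,    -5]
  [    0,    -3,     1]
  [    0,     0, -95/9]
  [    0,     0,     0]
Pivot columns: 1, 2, 3 → 3 pivots.
dim(Col(A)) = number of pivot columns = 3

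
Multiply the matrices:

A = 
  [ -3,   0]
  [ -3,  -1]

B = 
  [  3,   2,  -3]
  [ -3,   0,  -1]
AB = 
  [ -9,  -6,   9]
  [ -6,  -6,  10]

A is 2×2 and B is 2×3, so AB is 2×3. Each entry is (row of A)·(column of B):
AB[1,1] = (-3)(3) + (0)(-3) = -9
AB[1,2] = (-3)(2) + (0)(0) = -6
AB[1,3] = (-3)(-3) + (0)(-1) = 9
AB[2,1] = (-3)(3) + (-1)(-3) = -6
AB[2,2] = (-3)(2) + (-1)(0) = -6
AB[2,3] = (-3)(-3) + (-1)(-1) = 10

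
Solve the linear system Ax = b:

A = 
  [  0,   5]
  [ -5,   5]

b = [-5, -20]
x = [3, -1]

Row reduce the augmented matrix [A|b]:
Swap R1 ↔ R2
REF = 
  [ -5,   5, -20]
  [  0,   5,  -5]

Back-substitution:
x₂ = (-5) / 5 = -1
x₁ = (-20 - (5)(-1)) / (-5) = 3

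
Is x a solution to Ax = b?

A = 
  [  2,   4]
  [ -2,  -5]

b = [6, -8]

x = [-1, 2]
Yes

Ax = [6, -8] = b ✓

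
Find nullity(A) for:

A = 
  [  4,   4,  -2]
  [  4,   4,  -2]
nullity(A) = 2

Row reduce:
R2 → R2 - (1)·R1
REF = 
  [  4,   4,  -2]
  [  0,   0,   0]
Pivot columns: 1 → 1 pivot.
rank(A) = 1, so nullity(A) = 3 - 1 = 2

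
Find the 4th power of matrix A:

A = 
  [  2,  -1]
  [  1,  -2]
A^4 = 
  [  9,   0]
  [  0,   9]

A² = A·A:
A²[1,1] = (2)(2) + (-1)(1) = 3
A²[1,2] = (2)(-1) + (-1)(-2) = 0
A²[2,1] = (1)(2) + (-2)(1) = 0
A²[2,2] = (1)(-1) + (-2)(-2) = 3
A² = 
  [  3,   0]
  [  0,   3]

A^3 = A^2·A:
A^3[1,1] = (3)(2) + (0)(1) = 6
A^3[1,2] = (3)(-1) + (0)(-2) = -3
A^3[2,1] = (0)(2) + (3)(1) = 3
A^3[2,2] = (0)(-1) + (3)(-2) = -6
A^3 = 
  [  6,  -3]
  [  3,  -6]

A^4 = A^3·A:
A^4[1,1] = (6)(2) + (-3)(1) = 9
A^4[1,2] = (6)(-1) + (-3)(-2) = 0
A^4[2,1] = (3)(2) + (-6)(1) = 0
A^4[2,2] = (3)(-1) + (-6)(-2) = 9
A^4 = 
  [  9,   0]
  [  0,   9]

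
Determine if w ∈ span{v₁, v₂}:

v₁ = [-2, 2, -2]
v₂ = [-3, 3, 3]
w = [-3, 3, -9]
Yes

Form the augmented matrix and row-reduce:
[v₁|v₂|w] = 
  [ -2,  -3,  -3]
  [  2,   3,   3]
  [ -2,   3,  -9]
R2 → R2 + (1)·R1
R3 → R3 - (1)·R1
Swap R2 ↔ R3
REF = 
  [ -2,  -3,  -3]
  [  0,   6,  -6]
  [  0,   0,   0]

No row of the form [0 0 | nonzero], so the system is consistent. Back-substitution gives c₁ = 3, c₂ = -1: w = (3)·v₁ + (-1)·v₂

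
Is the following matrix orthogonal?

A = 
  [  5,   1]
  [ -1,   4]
No

AᵀA = 
  [ 26,   1]
  [  1,  17]
≠ I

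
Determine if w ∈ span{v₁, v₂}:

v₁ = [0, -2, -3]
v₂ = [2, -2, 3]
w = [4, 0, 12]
Yes

Form the augmented matrix and row-reduce:
[v₁|v₂|w] = 
  [  0,   2,   4]
  [ -2,  -2,   0]
  [ -3,   3,  12]
Swap R1 ↔ R2
R3 → R3 - (3/2)·R1
R3 → R3 - (3)·R2
REF = 
  [ -2,  -2,   0]
  [  0,   2,   4]
  [  0,   0,   0]

No row of the form [0 0 | nonzero], so the system is consistent. Back-substitution gives c₁ = -2, c₂ = 2: w = (-2)·v₁ + (2)·v₂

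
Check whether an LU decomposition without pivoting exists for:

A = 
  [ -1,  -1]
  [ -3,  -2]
Yes.
A[1,1] = -1 ≠ 0, so Gaussian elimination proceeds without a row swap: multiplier ℓ₂₁ = (-3)/(-1) = 3, and U[2,2] = -2 - (3)(-1) = 1.
L = 
  [  1,   0]
  [  3,   1]
U = 
  [ -1,  -1]
  [  0,   1]
Check row 2 of LU: [(3)(-1), (3)(-1) + 1] = [-3, -2] = row 2 of A ✓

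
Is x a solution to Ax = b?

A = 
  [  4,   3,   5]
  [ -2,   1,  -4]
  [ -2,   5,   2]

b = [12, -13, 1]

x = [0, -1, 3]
Yes

Ax = [12, -13, 1] = b ✓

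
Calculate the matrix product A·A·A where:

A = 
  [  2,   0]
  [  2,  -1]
A^3 = 
  [  8,   0]
  [  6,  -1]

A² = A·A:
A²[1,1] = (2)(2) + (0)(2) = 4
A²[1,2] = (2)(0) + (0)(-1) = 0
A²[2,1] = (2)(2) + (-1)(2) = 2
A²[2,2] = (2)(0) + (-1)(-1) = 1
A² = 
  [  4,   0]
  [  2,   1]

A^3 = A^2·A:
A^3[1,1] = (4)(2) + (0)(2) = 8
A^3[1,2] = (4)(0) + (0)(-1) = 0
A^3[2,1] = (2)(2) + (1)(2) = 6
A^3[2,2] = (2)(0) + (1)(-1) = -1
A^3 = 
  [  8,   0]
  [  6,  -1]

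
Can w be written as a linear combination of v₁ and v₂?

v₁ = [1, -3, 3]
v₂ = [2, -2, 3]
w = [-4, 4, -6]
Yes

Form the augmented matrix and row-reduce:
[v₁|v₂|w] = 
  [  1,   2,  -4]
  [ -3,  -2,   4]
  [  3,   3,  -6]
R2 → R2 + (3)·R1
R3 → R3 - (3)·R1
R3 → R3 + (3/4)·R2
REF = 
  [  1,   2,  -4]
  [  0,   4,  -8]
  [  0,   0,   0]

No row of the form [0 0 | nonzero], so the system is consistent. Back-substitution gives c₁ = 0, c₂ = -2: w = (0)·v₁ + (-2)·v₂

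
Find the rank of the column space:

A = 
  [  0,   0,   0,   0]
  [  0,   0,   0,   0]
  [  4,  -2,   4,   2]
dim(Col(A)) = 1

Row reduce:
Swap R1 ↔ R3
REF = 
  [  4,  -2,   4,   2]
  [  0,   0,   0,   0]
  [  0,   0,   0,   0]
Pivot columns: 1 → 1 pivot.
dim(Col(A)) = number of pivot columns = 1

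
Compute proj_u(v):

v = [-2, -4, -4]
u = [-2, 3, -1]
proj_u(v) = [4/7, -6/7, 2/7]

v·u = (-2)(-2) + (-4)(3) + (-4)(-1) = -4
u·u = (-2)² + (3)² + (-1)² = 14
proj_u(v) = (v·u / u·u) × u = (-4/14) × u = (-2/7) × u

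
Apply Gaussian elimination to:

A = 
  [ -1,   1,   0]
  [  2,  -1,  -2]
Row operations:
R2 → R2 + (2)·R1

Resulting echelon form:
REF = 
  [ -1,   1,   0]
  [  0,   1,  -2]

Rank = 2 (number of non-zero pivot rows).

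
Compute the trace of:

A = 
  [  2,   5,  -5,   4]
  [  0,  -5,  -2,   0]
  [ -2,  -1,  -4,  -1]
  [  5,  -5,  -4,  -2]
-9

tr(A) = 2 + -5 + -4 + -2 = -9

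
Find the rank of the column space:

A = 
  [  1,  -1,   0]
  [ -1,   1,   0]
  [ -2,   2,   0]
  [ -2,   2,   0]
dim(Col(A)) = 1

Row reduce:
R2 → R2 + (1)·R1
R3 → R3 + (2)·R1
R4 → R4 + (2)·R1
REF = 
  [  1,  -1,   0]
  [  0,   0,   0]
  [  0,   0,   0]
  [  0,   0,   0]
Pivot columns: 1 → 1 pivot.
dim(Col(A)) = number of pivot columns = 1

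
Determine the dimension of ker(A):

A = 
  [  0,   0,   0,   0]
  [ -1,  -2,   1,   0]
nullity(A) = 3

Row reduce:
Swap R1 ↔ R2
REF = 
  [ -1,  -2,   1,   0]
  [  0,   0,   0,   0]
Pivot columns: 1 → 1 pivot.
rank(A) = 1, so nullity(A) = 4 - 1 = 3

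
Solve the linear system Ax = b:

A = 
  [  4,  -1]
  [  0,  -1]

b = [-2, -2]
x = [0, 2]

Row reduce the augmented matrix [A|b]:
(already in echelon form)
REF = 
  [  4,  -1,  -2]
  [  0,  -1,  -2]

Back-substitution:
x₂ = (-2) / (-1) = 2
x₁ = (-2 - (-1)(2)) / 4 = 0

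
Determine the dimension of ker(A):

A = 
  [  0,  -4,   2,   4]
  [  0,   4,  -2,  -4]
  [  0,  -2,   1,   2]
nullity(A) = 3

Row reduce:
R2 → R2 + (1)·R1
R3 → R3 - (1/2)·R1
REF = 
  [  0,  -4,   2,   4]
  [  0,   0,   0,   0]
  [  0,   0,   0,   0]
Pivot columns: 2 → 1 pivot.
rank(A) = 1, so nullity(A) = 4 - 1 = 3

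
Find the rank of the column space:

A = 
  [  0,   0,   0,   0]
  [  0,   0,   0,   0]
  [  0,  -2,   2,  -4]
dim(Col(A)) = 1

Row reduce:
Swap R1 ↔ R3
REF = 
  [  0,  -2,   2,  -4]
  [  0,   0,   0,   0]
  [  0,   0,   0,   0]
Pivot columns: 2 → 1 pivot.
dim(Col(A)) = number of pivot columns = 1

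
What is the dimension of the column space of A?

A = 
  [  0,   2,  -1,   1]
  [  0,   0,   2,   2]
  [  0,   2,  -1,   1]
dim(Col(A)) = 2

Row reduce:
R3 → R3 - (1)·R1
REF = 
  [  0,   2,  -1,   1]
  [  0,   0,   2,   2]
  [  0,   0,   0,   0]
Pivot columns: 2, 3 → 2 pivots.
dim(Col(A)) = number of pivot columns = 2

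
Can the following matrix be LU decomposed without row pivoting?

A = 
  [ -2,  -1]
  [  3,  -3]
Yes.
A[1,1] = -2 ≠ 0, so Gaussian elimination proceeds without a row swap: multiplier ℓ₂₁ = (3)/(-2) = -3/2, and U[2,2] = -3 - (-3/2)(-1) = -9/2.
L = 
  [   1,    0]
  [-3/2,    1]
U = 
  [  -2,   -1]
  [   0, -9/2]
Check row 2 of LU: [(-3/2)(-2), (-3/2)(-1) + (-9/2)] = [3, -3] = row 2 of A ✓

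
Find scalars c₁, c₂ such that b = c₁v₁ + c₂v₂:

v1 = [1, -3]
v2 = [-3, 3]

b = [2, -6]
c1 = 2, c2 = 0

b = 2·v1 + 0·v2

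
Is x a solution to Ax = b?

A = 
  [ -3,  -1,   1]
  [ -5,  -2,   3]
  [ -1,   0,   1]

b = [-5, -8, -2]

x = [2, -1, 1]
No

Ax = [-4, -5, -1] ≠ b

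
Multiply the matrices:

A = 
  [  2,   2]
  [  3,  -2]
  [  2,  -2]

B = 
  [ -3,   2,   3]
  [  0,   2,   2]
AB = 
  [ -6,   8,  10]
  [ -9,   2,   5]
  [ -6,   0,   2]

A is 3×2 and B is 2×3, so AB is 3×3. Each entry is (row of A)·(column of B):
AB[1,1] = (2)(-3) + (2)(0) = -6
AB[1,2] = (2)(2) + (2)(2) = 8
AB[1,3] = (2)(3) + (2)(2) = 10
AB[2,1] = (3)(-3) + (-2)(0) = -9
AB[2,2] = (3)(2) + (-2)(2) = 2
AB[2,3] = (3)(3) + (-2)(2) = 5
AB[3,1] = (2)(-3) + (-2)(0) = -6
AB[3,2] = (2)(2) + (-2)(2) = 0
AB[3,3] = (2)(3) + (-2)(2) = 2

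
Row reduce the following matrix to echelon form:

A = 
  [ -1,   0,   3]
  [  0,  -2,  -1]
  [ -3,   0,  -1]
Row operations:
R3 → R3 - (3)·R1

Resulting echelon form:
REF = 
  [ -1,   0,   3]
  [  0,  -2,  -1]
  [  0,   0, -10]

Rank = 3 (number of non-zero pivot rows).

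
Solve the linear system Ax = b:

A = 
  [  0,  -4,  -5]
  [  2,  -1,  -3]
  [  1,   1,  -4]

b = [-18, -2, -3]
Row reduce the augmented matrix [A|b]:
Swap R1 ↔ R2
R3 → R3 - (1/2)·R1
R3 → R3 + (3/8)·R2
REF = 
  [    2,    -1,    -3,    -2]
  [    0,    -4,    -5,   -18]
  [    0,     0, -35/8, -35/4]

Back-substitution:
x₃ = (-35/4) / (-35/8) = 2
x₂ = (-18 - (-5)(2)) / (-4) = 2
x₁ = (-2 - (-1)(2) - (-3)(2)) / 2 = 3

x = [3, 2, 2]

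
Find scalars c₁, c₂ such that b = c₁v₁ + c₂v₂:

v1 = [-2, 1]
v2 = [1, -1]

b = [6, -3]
c1 = -3, c2 = 0

b = -3·v1 + 0·v2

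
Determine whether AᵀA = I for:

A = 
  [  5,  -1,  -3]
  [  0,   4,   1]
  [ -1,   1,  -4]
No

AᵀA = 
  [ 26,  -6, -11]
  [ -6,  18,   3]
  [-11,   3,  26]
≠ I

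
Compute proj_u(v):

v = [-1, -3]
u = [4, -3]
proj_u(v) = [4/5, -3/5]

v·u = (-1)(4) + (-3)(-3) = 5
u·u = (4)² + (-3)² = 25
proj_u(v) = (v·u / u·u) × u = (5/25) × u = (1/5) × u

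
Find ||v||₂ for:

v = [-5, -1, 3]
5.916

||v||₂ = √((-5)² + (-1)² + (3)²) = √35 = 5.916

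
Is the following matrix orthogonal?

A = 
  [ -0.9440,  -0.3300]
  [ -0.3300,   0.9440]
Yes

AᵀA = 
  [  1,   0]
  [  0,   1]
≈ I (equal to I up to the 4-dp rounding of the entries)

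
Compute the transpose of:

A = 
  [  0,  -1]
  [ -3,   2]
Aᵀ = 
  [  0,  -3]
  [ -1,   2]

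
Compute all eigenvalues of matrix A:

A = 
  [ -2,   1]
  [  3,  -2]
λ = -2 + √3, -2 - √3  (≈ -0.2679, -3.732)

tr(A) = -4, det(A) = 1
Characteristic polynomial: λ² - tr(A)λ + det(A) = λ² + 4λ + 1
λ² + 4λ + 1 = 0  ⇒  λ = (-4 ± √((4)² - 4·(1)))/2 = (-4 ± √(12))/2
  = -2 + √3,  -2 - √3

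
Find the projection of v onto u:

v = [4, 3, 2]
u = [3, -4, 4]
v·u = (4)(3) + (3)(-4) + (2)(4) = 8
u·u = (3)² + (-4)² + (4)² = 41
proj_u(v) = (v·u / u·u) × u = (8/41) × u

proj_u(v) = [24/41, -32/41, 32/41]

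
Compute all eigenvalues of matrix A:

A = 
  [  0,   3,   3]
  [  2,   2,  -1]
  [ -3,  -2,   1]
λ = 3, i√3, -i√3  (≈ 3, 0 + 1.732i, 0 - 1.732i)

Characteristic polynomial: det(λI - A) = λ³ - 3λ² + 3λ - 9
Testing integer divisors of the constant term: p(3) = 0, so (λ - 3) is a factor:
p(λ) = (λ - 3)(λ² + 3)
λ² + 3 = 0  ⇒  λ = (0 ± √((0)² - 4·(3)))/2 = (0 ± √(-12))/2
  = i√3,  -i√3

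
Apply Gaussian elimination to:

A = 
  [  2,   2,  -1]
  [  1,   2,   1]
Row operations:
R2 → R2 - (1/2)·R1

Resulting echelon form:
REF = 
  [  2,   2,  -1]
  [  0,   1, 3/2]

Rank = 2 (number of non-zero pivot rows).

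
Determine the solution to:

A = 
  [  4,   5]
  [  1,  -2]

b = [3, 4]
Row reduce the augmented matrix [A|b]:
R2 → R2 - (1/4)·R1
REF = 
  [    4,     5,     3]
  [    0, -13/4,  13/4]

Back-substitution:
x₂ = (13/4) / (-13/4) = -1
x₁ = (3 - (5)(-1)) / 4 = 2

x = [2, -1]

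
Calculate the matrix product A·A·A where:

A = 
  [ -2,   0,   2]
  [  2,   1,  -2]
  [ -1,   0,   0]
A^3 = 
  [  0,   0,   4]
  [  0,   1,  -2]
  [ -2,   0,   4]

A² = A·A:
A²[1,1] = (-2)(-2) + (0)(2) + (2)(-1) = 2
A²[1,2] = (-2)(0) + (0)(1) + (2)(0) = 0
A²[1,3] = (-2)(2) + (0)(-2) + (2)(0) = -4
A²[2,1] = (2)(-2) + (1)(2) + (-2)(-1) = 0
A²[2,2] = (2)(0) + (1)(1) + (-2)(0) = 1
A²[2,3] = (2)(2) + (1)(-2) + (-2)(0) = 2
A²[3,1] = (-1)(-2) + (0)(2) + (0)(-1) = 2
A²[3,2] = (-1)(0) + (0)(1) + (0)(0) = 0
A²[3,3] = (-1)(2) + (0)(-2) + (0)(0) = -2
A² = 
  [  2,   0,  -4]
  [  0,   1,   2]
  [  2,   0,  -2]

A^3 = A^2·A:
A^3[1,1] = (2)(-2) + (0)(2) + (-4)(-1) = 0
A^3[1,2] = (2)(0) + (0)(1) + (-4)(0) = 0
A^3[1,3] = (2)(2) + (0)(-2) + (-4)(0) = 4
A^3[2,1] = (0)(-2) + (1)(2) + (2)(-1) = 0
A^3[2,2] = (0)(0) + (1)(1) + (2)(0) = 1
A^3[2,3] = (0)(2) + (1)(-2) + (2)(0) = -2
A^3[3,1] = (2)(-2) + (0)(2) + (-2)(-1) = -2
A^3[3,2] = (2)(0) + (0)(1) + (-2)(0) = 0
A^3[3,3] = (2)(2) + (0)(-2) + (-2)(0) = 4
A^3 = 
  [  0,   0,   4]
  [  0,   1,  -2]
  [ -2,   0,   4]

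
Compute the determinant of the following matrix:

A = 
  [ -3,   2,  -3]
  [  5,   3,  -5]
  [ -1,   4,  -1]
Cofactor expansion along row 1:
det(A) = (-3)·((3)(-1) - (-5)(4)) - (2)·((5)(-1) - (-5)(-1)) + (-3)·((5)(4) - (3)(-1))
  = (-3)(17) - (2)(-10) + (-3)(23)
  = -100

det(A) = -100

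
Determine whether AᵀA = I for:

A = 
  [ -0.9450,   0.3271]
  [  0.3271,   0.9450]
Yes

AᵀA = 
  [  1,   0]
  [  0,   1]
≈ I (equal to I up to the 4-dp rounding of the entries)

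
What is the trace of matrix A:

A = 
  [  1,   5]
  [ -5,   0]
1

tr(A) = 1 + 0 = 1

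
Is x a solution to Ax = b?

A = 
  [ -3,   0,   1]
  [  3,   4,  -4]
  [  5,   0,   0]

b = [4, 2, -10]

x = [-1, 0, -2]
No

Ax = [1, 5, -5] ≠ b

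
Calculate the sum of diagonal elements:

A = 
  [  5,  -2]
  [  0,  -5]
0

tr(A) = 5 + -5 = 0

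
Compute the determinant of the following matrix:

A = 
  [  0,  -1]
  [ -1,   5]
-1

For a 2×2 matrix, det = ad - bc = (0)(5) - (-1)(-1) = -1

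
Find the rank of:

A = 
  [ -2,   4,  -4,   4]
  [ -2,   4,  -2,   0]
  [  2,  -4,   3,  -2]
Row reduce:
R2 → R2 - (1)·R1
R3 → R3 + (1)·R1
R3 → R3 + (1/2)·R2
REF = 
  [ -2,   4,  -4,   4]
  [  0,   0,   2,  -4]
  [  0,   0,   0,   0]
Pivot columns: 1, 3 → 2 pivots.

rank(A) = 2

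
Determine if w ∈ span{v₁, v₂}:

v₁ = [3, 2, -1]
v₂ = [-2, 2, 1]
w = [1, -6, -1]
Yes

Form the augmented matrix and row-reduce:
[v₁|v₂|w] = 
  [  3,  -2,   1]
  [  2,   2,  -6]
  [ -1,   1,  -1]
R2 → R2 - (2/3)·R1
R3 → R3 + (1/3)·R1
R3 → R3 - (1/10)·R2
REF = 
  [    3,    -2,     1]
  [    0,  10/3, -20/3]
  [    0,     0,     0]

No row of the form [0 0 | nonzero], so the system is consistent. Back-substitution gives c₁ = -1, c₂ = -2: w = (-1)·v₁ + (-2)·v₂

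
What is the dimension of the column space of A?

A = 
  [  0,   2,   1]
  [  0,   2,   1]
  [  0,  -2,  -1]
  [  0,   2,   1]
dim(Col(A)) = 1

Row reduce:
R2 → R2 - (1)·R1
R3 → R3 + (1)·R1
R4 → R4 - (1)·R1
REF = 
  [  0,   2,   1]
  [  0,   0,   0]
  [  0,   0,   0]
  [  0,   0,   0]
Pivot columns: 2 → 1 pivot.
dim(Col(A)) = number of pivot columns = 1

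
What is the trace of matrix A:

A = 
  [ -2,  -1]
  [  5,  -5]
-7

tr(A) = -2 + -5 = -7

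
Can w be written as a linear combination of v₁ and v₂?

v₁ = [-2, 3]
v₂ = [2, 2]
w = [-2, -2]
Yes

Form the augmented matrix and row-reduce:
[v₁|v₂|w] = 
  [ -2,   2,  -2]
  [  3,   2,  -2]
R2 → R2 + (3/2)·R1
REF = 
  [ -2,   2,  -2]
  [  0,   5,  -5]

No row of the form [0 0 | nonzero], so the system is consistent. Back-substitution gives c₁ = 0, c₂ = -1: w = (0)·v₁ + (-1)·v₂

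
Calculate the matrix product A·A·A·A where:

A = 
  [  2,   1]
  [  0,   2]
A^4 = 
  [ 16,  32]
  [  0,  16]

A² = A·A:
A²[1,1] = (2)(2) + (1)(0) = 4
A²[1,2] = (2)(1) + (1)(2) = 4
A²[2,1] = (0)(2) + (2)(0) = 0
A²[2,2] = (0)(1) + (2)(2) = 4
A² = 
  [  4,   4]
  [  0,   4]

A^3 = A^2·A:
A^3[1,1] = (4)(2) + (4)(0) = 8
A^3[1,2] = (4)(1) + (4)(2) = 12
A^3[2,1] = (0)(2) + (4)(0) = 0
A^3[2,2] = (0)(1) + (4)(2) = 8
A^3 = 
  [  8,  12]
  [  0,   8]

A^4 = A^3·A:
A^4[1,1] = (8)(2) + (12)(0) = 16
A^4[1,2] = (8)(1) + (12)(2) = 32
A^4[2,1] = (0)(2) + (8)(0) = 0
A^4[2,2] = (0)(1) + (8)(2) = 16
A^4 = 
  [ 16,  32]
  [  0,  16]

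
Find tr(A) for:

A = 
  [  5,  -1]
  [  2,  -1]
4

tr(A) = 5 + -1 = 4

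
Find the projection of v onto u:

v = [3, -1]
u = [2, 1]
v·u = (3)(2) + (-1)(1) = 5
u·u = (2)² + (1)² = 5
proj_u(v) = (v·u / u·u) × u = (5/5) × u = (1) × u

proj_u(v) = [2, 1]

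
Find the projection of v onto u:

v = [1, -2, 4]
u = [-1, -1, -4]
proj_u(v) = [5/6, 5/6, 10/3]

v·u = (1)(-1) + (-2)(-1) + (4)(-4) = -15
u·u = (-1)² + (-1)² + (-4)² = 18
proj_u(v) = (v·u / u·u) × u = (-15/18) × u = (-5/6) × u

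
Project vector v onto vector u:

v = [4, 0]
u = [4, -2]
proj_u(v) = [16/5, -8/5]

v·u = (4)(4) + (0)(-2) = 16
u·u = (4)² + (-2)² = 20
proj_u(v) = (v·u / u·u) × u = (16/20) × u = (4/5) × u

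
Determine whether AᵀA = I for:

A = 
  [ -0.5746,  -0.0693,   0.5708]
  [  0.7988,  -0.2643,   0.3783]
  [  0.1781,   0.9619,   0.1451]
No

AᵀA = 
  [  1,   0,   0]
  [  0,   0.9999,   0]
  [  0,   0,   0.4900]
≠ I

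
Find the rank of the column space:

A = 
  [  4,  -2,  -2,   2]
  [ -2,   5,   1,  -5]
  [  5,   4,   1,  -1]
Row reduce:
R2 → R2 + (1/2)·R1
R3 → R3 - (5/4)·R1
R3 → R3 - (13/8)·R2
REF = 
  [  4,  -2,  -2,   2]
  [  0,   4,   0,  -4]
  [  0,   0, 7/2,   3]
Pivot columns: 1, 2, 3 → 3 pivots.
dim(Col(A)) = number of pivot columns = 3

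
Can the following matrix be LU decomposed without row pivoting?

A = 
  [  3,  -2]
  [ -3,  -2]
Yes.
A[1,1] = 3 ≠ 0, so Gaussian elimination proceeds without a row swap: multiplier ℓ₂₁ = (-3)/(3) = -1, and U[2,2] = -2 - (-1)(-2) = -4.
L = 
  [  1,   0]
  [ -1,   1]
U = 
  [  3,  -2]
  [  0,  -4]
Check row 2 of LU: [(-1)(3), (-1)(-2) + (-4)] = [-3, -2] = row 2 of A ✓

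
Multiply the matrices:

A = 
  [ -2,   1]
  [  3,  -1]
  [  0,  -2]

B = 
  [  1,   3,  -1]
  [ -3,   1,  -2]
AB = 
  [ -5,  -5,   0]
  [  6,   8,  -1]
  [  6,  -2,   4]

A is 3×2 and B is 2×3, so AB is 3×3. Each entry is (row of A)·(column of B):
AB[1,1] = (-2)(1) + (1)(-3) = -5
AB[1,2] = (-2)(3) + (1)(1) = -5
AB[1,3] = (-2)(-1) + (1)(-2) = 0
AB[2,1] = (3)(1) + (-1)(-3) = 6
AB[2,2] = (3)(3) + (-1)(1) = 8
AB[2,3] = (3)(-1) + (-1)(-2) = -1
AB[3,1] = (0)(1) + (-2)(-3) = 6
AB[3,2] = (0)(3) + (-2)(1) = -2
AB[3,3] = (0)(-1) + (-2)(-2) = 4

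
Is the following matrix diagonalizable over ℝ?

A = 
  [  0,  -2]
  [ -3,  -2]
Yes

tr(A) = -2, det(A) = -6
Characteristic polynomial: λ² - tr(A)λ + det(A) = λ² + 2λ - 6
λ² + 2λ - 6 = 0  ⇒  λ = (-2 ± √((2)² - 4·(-6)))/2 = (-2 ± √(28))/2
  = -1 + √7,  -1 - √7
Eigenvalues: -1 + √7, -1 - √7  (≈ 1.646, -3.646)
The two irrational eigenvalues are distinct (simple), so each has alg. mult. = geom. mult. = 1.
Sum of geometric multiplicities equals n, so A has n independent eigenvectors.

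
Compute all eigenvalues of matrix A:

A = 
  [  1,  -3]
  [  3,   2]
λ = (3 + i√35)/2, (3 - i√35)/2  (≈ 1.5 + 2.958i, 1.5 - 2.958i)

tr(A) = 3, det(A) = 11
Characteristic polynomial: λ² - tr(A)λ + det(A) = λ² - 3λ + 11
λ² - 3λ + 11 = 0  ⇒  λ = (3 ± √((-3)² - 4·(11)))/2 = (3 ± √(-35))/2
  = (3 + i√35)/2,  (3 - i√35)/2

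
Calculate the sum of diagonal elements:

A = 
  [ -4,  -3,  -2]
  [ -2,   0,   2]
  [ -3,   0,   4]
0

tr(A) = -4 + 0 + 4 = 0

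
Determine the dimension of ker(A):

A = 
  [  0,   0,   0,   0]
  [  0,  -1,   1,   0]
nullity(A) = 3

Row reduce:
Swap R1 ↔ R2
REF = 
  [  0,  -1,   1,   0]
  [  0,   0,   0,   0]
Pivot columns: 2 → 1 pivot.
rank(A) = 1, so nullity(A) = 4 - 1 = 3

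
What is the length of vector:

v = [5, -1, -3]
5.916

||v||₂ = √((5)² + (-1)² + (-3)²) = √35 = 5.916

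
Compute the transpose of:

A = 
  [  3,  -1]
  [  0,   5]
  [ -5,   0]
Aᵀ = 
  [  3,   0,  -5]
  [ -1,   5,   0]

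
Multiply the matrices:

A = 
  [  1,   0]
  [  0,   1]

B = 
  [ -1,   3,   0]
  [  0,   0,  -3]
AB = 
  [ -1,   3,   0]
  [  0,   0,  -3]

A is 2×2 and B is 2×3, so AB is 2×3. Each entry is (row of A)·(column of B):
AB[1,1] = (1)(-1) + (0)(0) = -1
AB[1,2] = (1)(3) + (0)(0) = 3
AB[1,3] = (1)(0) + (0)(-3) = 0
AB[2,1] = (0)(-1) + (1)(0) = 0
AB[2,2] = (0)(3) + (1)(0) = 0
AB[2,3] = (0)(0) + (1)(-3) = -3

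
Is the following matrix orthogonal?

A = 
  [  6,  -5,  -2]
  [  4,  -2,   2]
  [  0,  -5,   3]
No

AᵀA = 
  [ 52, -38,  -4]
  [-38,  54,  -9]
  [ -4,  -9,  17]
≠ I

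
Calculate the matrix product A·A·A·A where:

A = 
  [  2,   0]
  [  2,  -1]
A^4 = 
  [ 16,   0]
  [ 10,   1]

A² = A·A:
A²[1,1] = (2)(2) + (0)(2) = 4
A²[1,2] = (2)(0) + (0)(-1) = 0
A²[2,1] = (2)(2) + (-1)(2) = 2
A²[2,2] = (2)(0) + (-1)(-1) = 1
A² = 
  [  4,   0]
  [  2,   1]

A^3 = A^2·A:
A^3[1,1] = (4)(2) + (0)(2) = 8
A^3[1,2] = (4)(0) + (0)(-1) = 0
A^3[2,1] = (2)(2) + (1)(2) = 6
A^3[2,2] = (2)(0) + (1)(-1) = -1
A^3 = 
  [  8,   0]
  [  6,  -1]

A^4 = A^3·A:
A^4[1,1] = (8)(2) + (0)(2) = 16
A^4[1,2] = (8)(0) + (0)(-1) = 0
A^4[2,1] = (6)(2) + (-1)(2) = 10
A^4[2,2] = (6)(0) + (-1)(-1) = 1
A^4 = 
  [ 16,   0]
  [ 10,   1]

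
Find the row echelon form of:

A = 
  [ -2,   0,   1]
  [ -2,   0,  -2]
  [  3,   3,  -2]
Row operations:
R2 → R2 - (1)·R1
R3 → R3 + (3/2)·R1
Swap R2 ↔ R3

Resulting echelon form:
REF = 
  [  -2,    0,    1]
  [   0,    3, -1/2]
  [   0,    0,   -3]

Rank = 3 (number of non-zero pivot rows).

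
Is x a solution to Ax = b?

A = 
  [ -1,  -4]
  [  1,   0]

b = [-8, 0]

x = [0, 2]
Yes

Ax = [-8, 0] = b ✓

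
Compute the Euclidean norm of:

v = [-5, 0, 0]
5

||v||₂ = √((-5)² + (0)² + (0)²) = √25 = 5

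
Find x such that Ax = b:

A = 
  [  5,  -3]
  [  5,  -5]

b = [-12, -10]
x = [-3, -1]

Row reduce the augmented matrix [A|b]:
R2 → R2 - (1)·R1
REF = 
  [  5,  -3, -12]
  [  0,  -2,   2]

Back-substitution:
x₂ = 2 / (-2) = -1
x₁ = (-12 - (-3)(-1)) / 5 = -3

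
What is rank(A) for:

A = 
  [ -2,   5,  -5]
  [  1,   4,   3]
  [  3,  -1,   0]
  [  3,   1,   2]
rank(A) = 3

Row reduce:
R2 → R2 + (1/2)·R1
R3 → R3 + (3/2)·R1
R4 → R4 + (3/2)·R1
R3 → R3 - (1)·R2
R4 → R4 - (17/13)·R2
R4 → R4 - (10/13)·R3
REF = 
  [  -2,    5,   -5]
  [   0, 13/2,  1/2]
  [   0,    0,   -8]
  [   0,    0,    0]
Pivot columns: 1, 2, 3 → 3 pivots.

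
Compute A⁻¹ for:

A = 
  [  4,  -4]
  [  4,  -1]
det(A) = (4)(-1) - (-4)(4) = 12
For a 2×2 matrix, A⁻¹ = (1/det(A)) · [[d, -b], [-c, a]]
    = (1/12) · [[-1, 4], [-4, 4]]

A⁻¹ = 
  [-1/12,   1/3]
  [ -1/3,   1/3]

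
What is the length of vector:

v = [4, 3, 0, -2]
5.385

||v||₂ = √((4)² + (3)² + (0)² + (-2)²) = √29 = 5.385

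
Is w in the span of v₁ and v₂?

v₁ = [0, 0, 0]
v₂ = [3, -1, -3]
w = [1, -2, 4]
No

Form the augmented matrix and row-reduce:
[v₁|v₂|w] = 
  [  0,   3,   1]
  [  0,  -1,  -2]
  [  0,  -3,   4]
R2 → R2 + (1/3)·R1
R3 → R3 + (1)·R1
R3 → R3 + (3)·R2
REF = 
  [   0,    3,    1]
  [   0,    0, -5/3]
  [   0,    0,    0]

Row 2 reads [0 0 | -5/3], i.e. 0 = -5/3, so the system is inconsistent and w ∉ span{v₁, v₂}.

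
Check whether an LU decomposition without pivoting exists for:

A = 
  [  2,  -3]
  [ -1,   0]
Yes.
A[1,1] = 2 ≠ 0, so Gaussian elimination proceeds without a row swap: multiplier ℓ₂₁ = (-1)/(2) = -1/2, and U[2,2] = 0 - (-1/2)(-3) = -3/2.
L = 
  [   1,    0]
  [-1/2,    1]
U = 
  [   2,   -3]
  [   0, -3/2]
Check row 2 of LU: [(-1/2)(2), (-1/2)(-3) + (-3/2)] = [-1, 0] = row 2 of A ✓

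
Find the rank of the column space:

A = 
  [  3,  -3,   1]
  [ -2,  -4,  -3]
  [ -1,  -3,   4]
Row reduce:
R2 → R2 + (2/3)·R1
R3 → R3 + (1/3)·R1
R3 → R3 - (2/3)·R2
REF = 
  [   3,   -3,    1]
  [   0,   -6, -7/3]
  [   0,    0, 53/9]
Pivot columns: 1, 2, 3 → 3 pivots.
dim(Col(A)) = number of pivot columns = 3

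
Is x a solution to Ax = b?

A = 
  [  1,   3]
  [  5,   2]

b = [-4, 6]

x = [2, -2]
Yes

Ax = [-4, 6] = b ✓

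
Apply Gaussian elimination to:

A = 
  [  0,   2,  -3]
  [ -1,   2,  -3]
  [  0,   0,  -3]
Row operations:
Swap R1 ↔ R2

Resulting echelon form:
REF = 
  [ -1,   2,  -3]
  [  0,   2,  -3]
  [  0,   0,  -3]

Rank = 3 (number of non-zero pivot rows).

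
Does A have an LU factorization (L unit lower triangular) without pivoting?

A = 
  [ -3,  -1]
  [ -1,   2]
Yes.
A[1,1] = -3 ≠ 0, so Gaussian elimination proceeds without a row swap: multiplier ℓ₂₁ = (-1)/(-3) = 1/3, and U[2,2] = 2 - (1/3)(-1) = 7/3.
L = 
  [  1,   0]
  [1/3,   1]
U = 
  [ -3,  -1]
  [  0, 7/3]
Check row 2 of LU: [(1/3)(-3), (1/3)(-1) + (7/3)] = [-1, 2] = row 2 of A ✓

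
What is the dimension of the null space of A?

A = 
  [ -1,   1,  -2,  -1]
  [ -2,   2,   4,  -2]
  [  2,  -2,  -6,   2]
nullity(A) = 2

Row reduce:
R2 → R2 - (2)·R1
R3 → R3 + (2)·R1
R3 → R3 + (5/4)·R2
REF = 
  [ -1,   1,  -2,  -1]
  [  0,   0,   8,   0]
  [  0,   0,   0,   0]
Pivot columns: 1, 3 → 2 pivots.
rank(A) = 2, so nullity(A) = 4 - 2 = 2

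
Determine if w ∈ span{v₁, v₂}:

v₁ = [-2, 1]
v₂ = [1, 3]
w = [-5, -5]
Yes

Form the augmented matrix and row-reduce:
[v₁|v₂|w] = 
  [ -2,   1,  -5]
  [  1,   3,  -5]
R2 → R2 + (1/2)·R1
REF = 
  [   -2,     1,    -5]
  [    0,   7/2, -15/2]

No row of the form [0 0 | nonzero], so the system is consistent. Back-substitution gives c₁ = 10/7, c₂ = -15/7: w = (10/7)·v₁ + (-15/7)·v₂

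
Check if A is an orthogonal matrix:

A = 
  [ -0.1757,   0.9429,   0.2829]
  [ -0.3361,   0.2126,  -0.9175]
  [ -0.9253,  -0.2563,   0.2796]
Yes

AᵀA = 
  [  1,   0,   0]
  [  0,   0.9999,   0]
  [  0,   0,   1]
≈ I (equal to I up to the 4-dp rounding of the entries)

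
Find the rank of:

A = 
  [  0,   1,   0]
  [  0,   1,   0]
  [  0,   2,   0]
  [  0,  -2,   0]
Row reduce:
R2 → R2 - (1)·R1
R3 → R3 - (2)·R1
R4 → R4 + (2)·R1
REF = 
  [  0,   1,   0]
  [  0,   0,   0]
  [  0,   0,   0]
  [  0,   0,   0]
Pivot columns: 2 → 1 pivot.

rank(A) = 1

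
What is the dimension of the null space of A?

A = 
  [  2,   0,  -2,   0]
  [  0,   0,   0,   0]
nullity(A) = 3

Row reduce:
(no row operations needed)
REF = 
  [  2,   0,  -2,   0]
  [  0,   0,   0,   0]
Pivot columns: 1 → 1 pivot.
rank(A) = 1, so nullity(A) = 4 - 1 = 3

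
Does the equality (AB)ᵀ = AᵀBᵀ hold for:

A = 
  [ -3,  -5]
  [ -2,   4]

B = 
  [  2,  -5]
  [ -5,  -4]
No

(AB)ᵀ = 
  [ 19, -24]
  [ 35,  -6]

AᵀBᵀ = 
  [  4,  23]
  [-30,   9]

The two matrices differ, so (AB)ᵀ ≠ AᵀBᵀ in general. The correct identity is (AB)ᵀ = BᵀAᵀ.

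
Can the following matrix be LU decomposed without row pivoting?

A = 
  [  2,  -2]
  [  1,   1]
Yes.
A[1,1] = 2 ≠ 0, so Gaussian elimination proceeds without a row swap: multiplier ℓ₂₁ = (1)/(2) = 1/2, and U[2,2] = 1 - (1/2)(-2) = 2.
L = 
  [  1,   0]
  [1/2,   1]
U = 
  [  2,  -2]
  [  0,   2]
Check row 2 of LU: [(1/2)(2), (1/2)(-2) + 2] = [1, 1] = row 2 of A ✓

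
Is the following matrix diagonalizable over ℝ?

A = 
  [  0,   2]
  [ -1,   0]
No

tr(A) = 0, det(A) = 2
Characteristic polynomial: λ² - tr(A)λ + det(A) = λ² + 2
λ² + 2 = 0  ⇒  λ = (0 ± √((0)² - 4·(2)))/2 = (0 ± √(-8))/2
  = i√2,  -i√2
Eigenvalues: i√2, -i√2  (≈ 0 + 1.414i, 0 - 1.414i)
Has complex eigenvalues (not diagonalizable over ℝ).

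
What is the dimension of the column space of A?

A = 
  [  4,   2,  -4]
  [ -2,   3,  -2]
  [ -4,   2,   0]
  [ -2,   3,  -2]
dim(Col(A)) = 2

Row reduce:
R2 → R2 + (1/2)·R1
R3 → R3 + (1)·R1
R4 → R4 + (1/2)·R1
R3 → R3 - (1)·R2
R4 → R4 - (1)·R2
REF = 
  [  4,   2,  -4]
  [  0,   4,  -4]
  [  0,   0,   0]
  [  0,   0,   0]
Pivot columns: 1, 2 → 2 pivots.
dim(Col(A)) = number of pivot columns = 2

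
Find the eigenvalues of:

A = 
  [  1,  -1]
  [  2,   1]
λ = 1 + i√2, 1 - i√2  (≈ 1 + 1.414i, 1 - 1.414i)

tr(A) = 2, det(A) = 3
Characteristic polynomial: λ² - tr(A)λ + det(A) = λ² - 2λ + 3
λ² - 2λ + 3 = 0  ⇒  λ = (2 ± √((-2)² - 4·(3)))/2 = (2 ± √(-8))/2
  = 1 + i√2,  1 - i√2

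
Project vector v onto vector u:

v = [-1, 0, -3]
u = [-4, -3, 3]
v·u = (-1)(-4) + (0)(-3) + (-3)(3) = -5
u·u = (-4)² + (-3)² + (3)² = 34
proj_u(v) = (v·u / u·u) × u = (-5/34) × u

proj_u(v) = [10/17, 15/34, -15/34]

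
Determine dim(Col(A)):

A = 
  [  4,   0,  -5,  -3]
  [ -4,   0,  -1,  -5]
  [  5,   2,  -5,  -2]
Row reduce:
R2 → R2 + (1)·R1
R3 → R3 - (5/4)·R1
Swap R2 ↔ R3
REF = 
  [  4,   0,  -5,  -3]
  [  0,   2, 5/4, 7/4]
  [  0,   0,  -6,  -8]
Pivot columns: 1, 2, 3 → 3 pivots.
dim(Col(A)) = number of pivot columns = 3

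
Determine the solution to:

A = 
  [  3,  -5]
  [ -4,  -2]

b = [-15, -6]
x = [0, 3]

Row reduce the augmented matrix [A|b]:
R2 → R2 + (4/3)·R1
REF = 
  [    3,    -5,   -15]
  [    0, -26/3,   -26]

Back-substitution:
x₂ = (-26) / (-26/3) = 3
x₁ = (-15 - (-5)(3)) / 3 = 0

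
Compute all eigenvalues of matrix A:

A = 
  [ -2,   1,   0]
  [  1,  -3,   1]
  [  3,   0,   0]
Characteristic polynomial: det(λI - A) = λ³ + 5λ² + 5λ - 3
Testing integer divisors of the constant term: p(-3) = 0, so (λ + 3) is a factor:
p(λ) = (λ + 3)(λ² + 2λ - 1)
λ² + 2λ - 1 = 0  ⇒  λ = (-2 ± √((2)² - 4·(-1)))/2 = (-2 ± √(8))/2
  = -1 + √2,  -1 - √2

λ = -3, -1 + √2, -1 - √2  (≈ -3, 0.4142, -2.414)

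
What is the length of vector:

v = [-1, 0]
1

||v||₂ = √((-1)² + (0)²) = √1 = 1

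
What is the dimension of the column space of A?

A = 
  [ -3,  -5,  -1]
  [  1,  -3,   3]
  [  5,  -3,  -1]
Row reduce:
R2 → R2 + (1/3)·R1
R3 → R3 + (5/3)·R1
R3 → R3 - (17/7)·R2
REF = 
  [   -3,    -5,    -1]
  [    0, -14/3,   8/3]
  [    0,     0, -64/7]
Pivot columns: 1, 2, 3 → 3 pivots.
dim(Col(A)) = number of pivot columns = 3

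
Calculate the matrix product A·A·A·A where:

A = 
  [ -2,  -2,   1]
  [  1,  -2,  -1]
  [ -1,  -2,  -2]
A² = A·A:
A²[1,1] = (-2)(-2) + (-2)(1) + (1)(-1) = 1
A²[1,2] = (-2)(-2) + (-2)(-2) + (1)(-2) = 6
A²[1,3] = (-2)(1) + (-2)(-1) + (1)(-2) = -2
A²[2,1] = (1)(-2) + (-2)(1) + (-1)(-1) = -3
A²[2,2] = (1)(-2) + (-2)(-2) + (-1)(-2) = 4
A²[2,3] = (1)(1) + (-2)(-1) + (-1)(-2) = 5
A²[3,1] = (-1)(-2) + (-2)(1) + (-2)(-1) = 2
A²[3,2] = (-1)(-2) + (-2)(-2) + (-2)(-2) = 10
A²[3,3] = (-1)(1) + (-2)(-1) + (-2)(-2) = 5
A² = 
  [  1,   6,  -2]
  [ -3,   4,   5]
  [  2,  10,   5]

A^3 = A^2·A:
A^3[1,1] = (1)(-2) + (6)(1) + (-2)(-1) = 6
A^3[1,2] = (1)(-2) + (6)(-2) + (-2)(-2) = -10
A^3[1,3] = (1)(1) + (6)(-1) + (-2)(-2) = -1
A^3[2,1] = (-3)(-2) + (4)(1) + (5)(-1) = 5
A^3[2,2] = (-3)(-2) + (4)(-2) + (5)(-2) = -12
A^3[2,3] = (-3)(1) + (4)(-1) + (5)(-2) = -17
A^3[3,1] = (2)(-2) + (10)(1) + (5)(-1) = 1
A^3[3,2] = (2)(-2) + (10)(-2) + (5)(-2) = -34
A^3[3,3] = (2)(1) + (10)(-1) + (5)(-2) = -18
A^3 = 
  [  6, -10,  -1]
  [  5, -12, -17]
  [  1, -34, -18]

A^4 = A^3·A:
A^4[1,1] = (6)(-2) + (-10)(1) + (-1)(-1) = -21
A^4[1,2] = (6)(-2) + (-10)(-2) + (-1)(-2) = 10
A^4[1,3] = (6)(1) + (-10)(-1) + (-1)(-2) = 18
A^4[2,1] = (5)(-2) + (-12)(1) + (-17)(-1) = -5
A^4[2,2] = (5)(-2) + (-12)(-2) + (-17)(-2) = 48
A^4[2,3] = (5)(1) + (-12)(-1) + (-17)(-2) = 51
A^4[3,1] = (1)(-2) + (-34)(1) + (-18)(-1) = -18
A^4[3,2] = (1)(-2) + (-34)(-2) + (-18)(-2) = 102
A^4[3,3] = (1)(1) + (-34)(-1) + (-18)(-2) = 71
A^4 = 
  [-21,  10,  18]
  [ -5,  48,  51]
  [-18, 102,  71]

Therefore
A^4 = 
  [-21,  10,  18]
  [ -5,  48,  51]
  [-18, 102,  71]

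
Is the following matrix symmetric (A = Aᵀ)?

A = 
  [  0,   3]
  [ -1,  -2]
No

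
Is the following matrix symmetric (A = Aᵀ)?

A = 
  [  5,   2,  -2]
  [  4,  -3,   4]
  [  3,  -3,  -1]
No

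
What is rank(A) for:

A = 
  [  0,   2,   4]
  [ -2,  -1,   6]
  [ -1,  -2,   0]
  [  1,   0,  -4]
rank(A) = 2

Row reduce:
Swap R1 ↔ R2
R3 → R3 - (1/2)·R1
R4 → R4 + (1/2)·R1
R3 → R3 + (3/4)·R2
R4 → R4 + (1/4)·R2
REF = 
  [ -2,  -1,   6]
  [  0,   2,   4]
  [  0,   0,   0]
  [  0,   0,   0]
Pivot columns: 1, 2 → 2 pivots.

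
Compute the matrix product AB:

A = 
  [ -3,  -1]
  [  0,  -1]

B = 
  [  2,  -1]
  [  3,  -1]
A is 2×2 and B is 2×2, so AB is 2×2. Each entry is (row of A)·(column of B):
AB[1,1] = (-3)(2) + (-1)(3) = -9
AB[1,2] = (-3)(-1) + (-1)(-1) = 4
AB[2,1] = (0)(2) + (-1)(3) = -3
AB[2,2] = (0)(-1) + (-1)(-1) = 1

AB = 
  [ -9,   4]
  [ -3,   1]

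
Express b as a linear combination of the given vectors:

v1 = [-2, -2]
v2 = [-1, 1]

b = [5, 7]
c1 = -3, c2 = 1

b = -3·v1 + 1·v2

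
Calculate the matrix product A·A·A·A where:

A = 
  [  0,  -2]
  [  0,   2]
A² = A·A:
A²[1,1] = (0)(0) + (-2)(0) = 0
A²[1,2] = (0)(-2) + (-2)(2) = -4
A²[2,1] = (0)(0) + (2)(0) = 0
A²[2,2] = (0)(-2) + (2)(2) = 4
A² = 
  [  0,  -4]
  [  0,   4]

A^3 = A^2·A:
A^3[1,1] = (0)(0) + (-4)(0) = 0
A^3[1,2] = (0)(-2) + (-4)(2) = -8
A^3[2,1] = (0)(0) + (4)(0) = 0
A^3[2,2] = (0)(-2) + (4)(2) = 8
A^3 = 
  [  0,  -8]
  [  0,   8]

A^4 = A^3·A:
A^4[1,1] = (0)(0) + (-8)(0) = 0
A^4[1,2] = (0)(-2) + (-8)(2) = -16
A^4[2,1] = (0)(0) + (8)(0) = 0
A^4[2,2] = (0)(-2) + (8)(2) = 16
A^4 = 
  [  0, -16]
  [  0,  16]

Therefore
A^4 = 
  [  0, -16]
  [  0,  16]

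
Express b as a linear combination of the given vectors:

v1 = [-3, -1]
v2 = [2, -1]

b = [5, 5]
c1 = -3, c2 = -2

b = -3·v1 + -2·v2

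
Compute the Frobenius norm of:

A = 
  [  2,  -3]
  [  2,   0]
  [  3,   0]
||A||_F = 5.099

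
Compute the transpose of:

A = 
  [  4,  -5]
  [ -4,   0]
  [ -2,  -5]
Aᵀ = 
  [  4,  -4,  -2]
  [ -5,   0,  -5]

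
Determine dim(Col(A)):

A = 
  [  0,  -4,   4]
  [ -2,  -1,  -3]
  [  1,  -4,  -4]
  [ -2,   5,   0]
dim(Col(A)) = 3

Row reduce:
Swap R1 ↔ R2
R3 → R3 + (1/2)·R1
R4 → R4 - (1)·R1
R3 → R3 - (9/8)·R2
R4 → R4 + (3/2)·R2
R4 → R4 + (9/10)·R3
REF = 
  [ -2,  -1,  -3]
  [  0,  -4,   4]
  [  0,   0, -10]
  [  0,   0,   0]
Pivot columns: 1, 2, 3 → 3 pivots.
dim(Col(A)) = number of pivot columns = 3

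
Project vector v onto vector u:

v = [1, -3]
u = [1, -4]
v·u = (1)(1) + (-3)(-4) = 13
u·u = (1)² + (-4)² = 17
proj_u(v) = (v·u / u·u) × u = (13/17) × u

proj_u(v) = [13/17, -52/17]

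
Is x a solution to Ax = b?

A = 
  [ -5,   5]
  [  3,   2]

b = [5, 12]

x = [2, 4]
No

Ax = [10, 14] ≠ b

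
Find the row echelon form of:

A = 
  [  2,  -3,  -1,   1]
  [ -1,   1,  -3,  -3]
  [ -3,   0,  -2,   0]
Row operations:
R2 → R2 + (1/2)·R1
R3 → R3 + (3/2)·R1
R3 → R3 - (9)·R2

Resulting echelon form:
REF = 
  [   2,   -3,   -1,    1]
  [   0, -1/2, -7/2, -5/2]
  [   0,    0,   28,   24]

Rank = 3 (number of non-zero pivot rows).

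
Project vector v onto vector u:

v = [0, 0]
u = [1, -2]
v·u = (0)(1) + (0)(-2) = 0
u·u = (1)² + (-2)² = 5
proj_u(v) = (v·u / u·u) × u = (0/5) × u = (0) × u

proj_u(v) = [0, 0]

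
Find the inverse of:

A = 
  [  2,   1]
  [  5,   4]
det(A) = (2)(4) - (1)(5) = 3
For a 2×2 matrix, A⁻¹ = (1/det(A)) · [[d, -b], [-c, a]]
    = (1/3) · [[4, -1], [-5, 2]]

A⁻¹ = 
  [ 4/3, -1/3]
  [-5/3,  2/3]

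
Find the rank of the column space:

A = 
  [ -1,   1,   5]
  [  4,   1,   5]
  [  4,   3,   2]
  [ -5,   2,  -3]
dim(Col(A)) = 3

Row reduce:
R2 → R2 + (4)·R1
R3 → R3 + (4)·R1
R4 → R4 - (5)·R1
R3 → R3 - (7/5)·R2
R4 → R4 + (3/5)·R2
R4 → R4 - (1)·R3
REF = 
  [ -1,   1,   5]
  [  0,   5,  25]
  [  0,   0, -13]
  [  0,   0,   0]
Pivot columns: 1, 2, 3 → 3 pivots.
dim(Col(A)) = number of pivot columns = 3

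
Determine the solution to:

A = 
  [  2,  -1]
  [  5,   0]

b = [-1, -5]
Row reduce the augmented matrix [A|b]:
R2 → R2 - (5/2)·R1
REF = 
  [   2,   -1,   -1]
  [   0,  5/2, -5/2]

Back-substitution:
x₂ = (-5/2) / (5/2) = -1
x₁ = (-1 - (-1)(-1)) / 2 = -1

x = [-1, -1]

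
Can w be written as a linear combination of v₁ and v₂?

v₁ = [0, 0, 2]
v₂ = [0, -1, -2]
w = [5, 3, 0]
No

Form the augmented matrix and row-reduce:
[v₁|v₂|w] = 
  [  0,   0,   5]
  [  0,  -1,   3]
  [  2,  -2,   0]
Swap R1 ↔ R3
REF = 
  [  2,  -2,   0]
  [  0,  -1,   3]
  [  0,   0,   5]

Row 3 reads [0 0 | 5], i.e. 0 = 5, so the system is inconsistent and w ∉ span{v₁, v₂}.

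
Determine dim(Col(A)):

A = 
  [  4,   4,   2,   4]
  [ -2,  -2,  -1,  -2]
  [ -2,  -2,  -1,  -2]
dim(Col(A)) = 1

Row reduce:
R2 → R2 + (1/2)·R1
R3 → R3 + (1/2)·R1
REF = 
  [  4,   4,   2,   4]
  [  0,   0,   0,   0]
  [  0,   0,   0,   0]
Pivot columns: 1 → 1 pivot.
dim(Col(A)) = number of pivot columns = 1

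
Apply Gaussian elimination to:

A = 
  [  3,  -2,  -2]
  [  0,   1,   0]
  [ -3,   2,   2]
Row operations:
R3 → R3 + (1)·R1

Resulting echelon form:
REF = 
  [  3,  -2,  -2]
  [  0,   1,   0]
  [  0,   0,   0]

Rank = 2 (number of non-zero pivot rows).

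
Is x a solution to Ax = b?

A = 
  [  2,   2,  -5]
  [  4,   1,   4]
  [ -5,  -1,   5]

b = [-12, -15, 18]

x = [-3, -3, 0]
Yes

Ax = [-12, -15, 18] = b ✓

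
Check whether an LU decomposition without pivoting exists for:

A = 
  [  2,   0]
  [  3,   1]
Yes.
A[1,1] = 2 ≠ 0, so Gaussian elimination proceeds without a row swap: multiplier ℓ₂₁ = (3)/(2) = 3/2, and U[2,2] = 1 - (3/2)(0) = 1.
L = 
  [  1,   0]
  [3/2,   1]
U = 
  [  2,   0]
  [  0,   1]
Check row 2 of LU: [(3/2)(2), (3/2)(0) + 1] = [3, 1] = row 2 of A ✓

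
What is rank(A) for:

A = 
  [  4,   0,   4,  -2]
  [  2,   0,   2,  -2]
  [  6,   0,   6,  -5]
rank(A) = 2

Row reduce:
R2 → R2 - (1/2)·R1
R3 → R3 - (3/2)·R1
R3 → R3 - (2)·R2
REF = 
  [  4,   0,   4,  -2]
  [  0,   0,   0,  -1]
  [  0,   0,   0,   0]
Pivot columns: 1, 4 → 2 pivots.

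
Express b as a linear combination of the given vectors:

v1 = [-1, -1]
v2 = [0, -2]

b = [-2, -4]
c1 = 2, c2 = 1

b = 2·v1 + 1·v2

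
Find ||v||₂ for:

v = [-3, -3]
4.243

||v||₂ = √((-3)² + (-3)²) = √18 = 4.243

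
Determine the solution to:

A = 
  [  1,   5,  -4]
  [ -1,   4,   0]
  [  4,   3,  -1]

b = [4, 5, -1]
Row reduce the augmented matrix [A|b]:
R2 → R2 + (1)·R1
R3 → R3 - (4)·R1
R3 → R3 + (17/9)·R2
REF = 
  [   1,    5,   -4,    4]
  [   0,    9,   -4,    9]
  [   0,    0, 67/9,    0]

Back-substitution:
x₃ = 0 / (67/9) = 0
x₂ = (9 - (-4)(0)) / 9 = 1
x₁ = (4 - (5)(1) - (-4)(0)) / 1 = -1

x = [-1, 1, 0]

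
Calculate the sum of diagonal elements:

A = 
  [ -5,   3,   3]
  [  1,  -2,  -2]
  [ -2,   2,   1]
-6

tr(A) = -5 + -2 + 1 = -6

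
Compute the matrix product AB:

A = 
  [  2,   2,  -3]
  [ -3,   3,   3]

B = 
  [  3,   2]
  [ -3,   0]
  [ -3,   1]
A is 2×3 and B is 3×2, so AB is 2×2. Each entry is (row of A)·(column of B):
AB[1,1] = (2)(3) + (2)(-3) + (-3)(-3) = 9
AB[1,2] = (2)(2) + (2)(0) + (-3)(1) = 1
AB[2,1] = (-3)(3) + (3)(-3) + (3)(-3) = -27
AB[2,2] = (-3)(2) + (3)(0) + (3)(1) = -3

AB = 
  [  9,   1]
  [-27,  -3]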